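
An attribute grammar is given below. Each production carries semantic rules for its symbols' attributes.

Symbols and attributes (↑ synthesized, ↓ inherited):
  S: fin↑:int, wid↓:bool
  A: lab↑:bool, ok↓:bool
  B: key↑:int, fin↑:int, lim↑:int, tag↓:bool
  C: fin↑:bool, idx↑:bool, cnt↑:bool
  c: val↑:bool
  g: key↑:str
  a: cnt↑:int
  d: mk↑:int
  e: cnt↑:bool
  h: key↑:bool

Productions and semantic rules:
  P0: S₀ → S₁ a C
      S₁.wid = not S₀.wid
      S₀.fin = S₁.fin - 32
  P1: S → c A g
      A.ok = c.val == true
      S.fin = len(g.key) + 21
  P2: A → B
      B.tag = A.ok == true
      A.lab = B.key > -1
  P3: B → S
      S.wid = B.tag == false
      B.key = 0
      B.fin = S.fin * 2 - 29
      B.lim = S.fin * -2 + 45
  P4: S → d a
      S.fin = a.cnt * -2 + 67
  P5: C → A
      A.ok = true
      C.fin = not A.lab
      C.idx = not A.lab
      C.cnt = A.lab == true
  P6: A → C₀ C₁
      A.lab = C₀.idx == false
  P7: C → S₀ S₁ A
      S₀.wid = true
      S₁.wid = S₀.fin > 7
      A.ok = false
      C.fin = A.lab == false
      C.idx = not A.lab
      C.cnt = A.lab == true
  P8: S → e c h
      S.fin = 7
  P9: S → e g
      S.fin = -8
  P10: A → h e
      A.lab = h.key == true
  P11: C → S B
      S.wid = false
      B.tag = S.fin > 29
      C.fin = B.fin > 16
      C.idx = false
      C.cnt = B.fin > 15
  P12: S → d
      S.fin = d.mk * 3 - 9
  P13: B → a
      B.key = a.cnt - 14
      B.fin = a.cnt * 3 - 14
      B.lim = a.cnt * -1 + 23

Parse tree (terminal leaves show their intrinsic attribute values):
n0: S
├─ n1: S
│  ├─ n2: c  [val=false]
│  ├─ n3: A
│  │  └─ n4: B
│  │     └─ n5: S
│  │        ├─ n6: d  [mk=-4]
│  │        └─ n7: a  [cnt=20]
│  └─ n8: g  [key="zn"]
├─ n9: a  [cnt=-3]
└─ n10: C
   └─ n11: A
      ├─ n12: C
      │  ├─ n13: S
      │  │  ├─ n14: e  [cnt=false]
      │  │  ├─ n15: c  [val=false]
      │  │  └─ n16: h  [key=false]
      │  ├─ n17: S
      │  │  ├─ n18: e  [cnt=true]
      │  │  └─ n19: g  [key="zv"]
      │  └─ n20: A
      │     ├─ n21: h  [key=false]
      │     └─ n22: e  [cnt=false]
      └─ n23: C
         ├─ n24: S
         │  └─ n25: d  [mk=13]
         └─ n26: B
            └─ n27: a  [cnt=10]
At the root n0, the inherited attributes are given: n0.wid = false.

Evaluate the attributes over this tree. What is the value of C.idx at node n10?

true

1. n0.wid = false  [given at root]
2. n1.wid = true  [not S₀.wid]
3. n2.val = false  [terminal]
4. n3.ok = false  [c.val == true]
5. n4.tag = false  [A.ok == true]
6. n5.wid = true  [B.tag == false]
7. n6.mk = -4  [terminal]
8. n7.cnt = 20  [terminal]
9. n5.fin = 27  [a.cnt * -2 + 67]
10. n4.key = 0  [0]
11. n4.fin = 25  [S.fin * 2 - 29]
12. n4.lim = -9  [S.fin * -2 + 45]
13. n3.lab = true  [B.key > -1]
14. n8.key = "zn"  [terminal]
15. n1.fin = 23  [len(g.key) + 21]
16. n9.cnt = -3  [terminal]
17. n11.ok = true  [true]
18. n13.wid = true  [true]
19. n14.cnt = false  [terminal]
20. n15.val = false  [terminal]
21. n16.key = false  [terminal]
22. n13.fin = 7  [7]
23. n17.wid = false  [S₀.fin > 7]
24. n18.cnt = true  [terminal]
25. n19.key = "zv"  [terminal]
26. n17.fin = -8  [-8]
27. n20.ok = false  [false]
28. n21.key = false  [terminal]
29. n22.cnt = false  [terminal]
30. n20.lab = false  [h.key == true]
31. n12.fin = true  [A.lab == false]
32. n12.idx = true  [not A.lab]
33. n12.cnt = false  [A.lab == true]
34. n24.wid = false  [false]
35. n25.mk = 13  [terminal]
36. n24.fin = 30  [d.mk * 3 - 9]
37. n26.tag = true  [S.fin > 29]
38. n27.cnt = 10  [terminal]
39. n26.key = -4  [a.cnt - 14]
40. n26.fin = 16  [a.cnt * 3 - 14]
41. n26.lim = 13  [a.cnt * -1 + 23]
42. n23.fin = false  [B.fin > 16]
43. n23.idx = false  [false]
44. n23.cnt = true  [B.fin > 15]
45. n11.lab = false  [C₀.idx == false]
46. n10.fin = true  [not A.lab]
47. n10.idx = true  [not A.lab]
48. n10.cnt = false  [A.lab == true]
49. n0.fin = -9  [S₁.fin - 32]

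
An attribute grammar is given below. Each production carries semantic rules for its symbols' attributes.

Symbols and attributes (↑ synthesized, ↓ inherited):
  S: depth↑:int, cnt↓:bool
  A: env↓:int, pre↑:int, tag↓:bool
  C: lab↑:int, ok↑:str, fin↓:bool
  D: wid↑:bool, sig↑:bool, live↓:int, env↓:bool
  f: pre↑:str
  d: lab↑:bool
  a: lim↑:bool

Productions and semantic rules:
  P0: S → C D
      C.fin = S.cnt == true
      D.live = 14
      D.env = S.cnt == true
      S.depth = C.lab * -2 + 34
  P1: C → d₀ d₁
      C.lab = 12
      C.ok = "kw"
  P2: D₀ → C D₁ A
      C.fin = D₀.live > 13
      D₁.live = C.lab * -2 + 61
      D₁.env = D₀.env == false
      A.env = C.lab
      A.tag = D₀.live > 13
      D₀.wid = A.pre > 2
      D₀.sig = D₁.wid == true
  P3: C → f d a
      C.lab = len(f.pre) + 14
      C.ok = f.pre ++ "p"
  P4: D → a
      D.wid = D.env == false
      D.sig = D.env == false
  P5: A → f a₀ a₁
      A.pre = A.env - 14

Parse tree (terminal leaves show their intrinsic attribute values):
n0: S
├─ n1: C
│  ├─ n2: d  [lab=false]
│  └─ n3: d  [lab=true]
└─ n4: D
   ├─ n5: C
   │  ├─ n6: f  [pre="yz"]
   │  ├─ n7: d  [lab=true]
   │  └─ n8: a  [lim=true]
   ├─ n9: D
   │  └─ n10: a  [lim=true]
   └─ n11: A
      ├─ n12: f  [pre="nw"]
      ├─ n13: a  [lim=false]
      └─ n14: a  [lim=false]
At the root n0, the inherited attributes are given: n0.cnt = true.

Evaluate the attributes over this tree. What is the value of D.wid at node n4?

false

1. n0.cnt = true  [given at root]
2. n1.fin = true  [S.cnt == true]
3. n2.lab = false  [terminal]
4. n3.lab = true  [terminal]
5. n1.lab = 12  [12]
6. n1.ok = "kw"  ["kw"]
7. n4.live = 14  [14]
8. n4.env = true  [S.cnt == true]
9. n5.fin = true  [D₀.live > 13]
10. n6.pre = "yz"  [terminal]
11. n7.lab = true  [terminal]
12. n8.lim = true  [terminal]
13. n5.lab = 16  [len(f.pre) + 14]
14. n5.ok = "yzp"  [f.pre ++ "p"]
15. n9.live = 29  [C.lab * -2 + 61]
16. n9.env = false  [D₀.env == false]
17. n10.lim = true  [terminal]
18. n9.wid = true  [D.env == false]
19. n9.sig = true  [D.env == false]
20. n11.env = 16  [C.lab]
21. n11.tag = true  [D₀.live > 13]
22. n12.pre = "nw"  [terminal]
23. n13.lim = false  [terminal]
24. n14.lim = false  [terminal]
25. n11.pre = 2  [A.env - 14]
26. n4.wid = false  [A.pre > 2]
27. n4.sig = true  [D₁.wid == true]
28. n0.depth = 10  [C.lab * -2 + 34]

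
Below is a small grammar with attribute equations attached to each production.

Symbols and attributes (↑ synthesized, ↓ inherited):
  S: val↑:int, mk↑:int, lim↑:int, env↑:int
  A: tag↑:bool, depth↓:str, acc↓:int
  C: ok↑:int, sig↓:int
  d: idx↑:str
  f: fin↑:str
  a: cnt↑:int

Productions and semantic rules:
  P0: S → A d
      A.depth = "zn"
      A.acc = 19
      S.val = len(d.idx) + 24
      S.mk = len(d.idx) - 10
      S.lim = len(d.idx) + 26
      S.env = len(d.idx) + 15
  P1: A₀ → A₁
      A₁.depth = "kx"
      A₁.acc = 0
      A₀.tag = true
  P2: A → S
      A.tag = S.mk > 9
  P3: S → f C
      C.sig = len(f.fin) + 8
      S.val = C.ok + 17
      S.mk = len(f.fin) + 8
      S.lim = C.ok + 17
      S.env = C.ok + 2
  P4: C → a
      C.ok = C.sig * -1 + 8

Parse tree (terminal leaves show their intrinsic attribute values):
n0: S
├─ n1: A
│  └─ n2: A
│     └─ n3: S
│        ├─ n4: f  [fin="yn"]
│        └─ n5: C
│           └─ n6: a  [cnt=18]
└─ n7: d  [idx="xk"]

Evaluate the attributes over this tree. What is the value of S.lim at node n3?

1. n1.depth = "zn"  ["zn"]
2. n1.acc = 19  [19]
3. n2.depth = "kx"  ["kx"]
4. n2.acc = 0  [0]
5. n4.fin = "yn"  [terminal]
6. n5.sig = 10  [len(f.fin) + 8]
7. n6.cnt = 18  [terminal]
8. n5.ok = -2  [C.sig * -1 + 8]
9. n3.val = 15  [C.ok + 17]
10. n3.mk = 10  [len(f.fin) + 8]
11. n3.lim = 15  [C.ok + 17]
12. n3.env = 0  [C.ok + 2]
13. n2.tag = true  [S.mk > 9]
14. n1.tag = true  [true]
15. n7.idx = "xk"  [terminal]
16. n0.val = 26  [len(d.idx) + 24]
17. n0.mk = -8  [len(d.idx) - 10]
18. n0.lim = 28  [len(d.idx) + 26]
19. n0.env = 17  [len(d.idx) + 15]

15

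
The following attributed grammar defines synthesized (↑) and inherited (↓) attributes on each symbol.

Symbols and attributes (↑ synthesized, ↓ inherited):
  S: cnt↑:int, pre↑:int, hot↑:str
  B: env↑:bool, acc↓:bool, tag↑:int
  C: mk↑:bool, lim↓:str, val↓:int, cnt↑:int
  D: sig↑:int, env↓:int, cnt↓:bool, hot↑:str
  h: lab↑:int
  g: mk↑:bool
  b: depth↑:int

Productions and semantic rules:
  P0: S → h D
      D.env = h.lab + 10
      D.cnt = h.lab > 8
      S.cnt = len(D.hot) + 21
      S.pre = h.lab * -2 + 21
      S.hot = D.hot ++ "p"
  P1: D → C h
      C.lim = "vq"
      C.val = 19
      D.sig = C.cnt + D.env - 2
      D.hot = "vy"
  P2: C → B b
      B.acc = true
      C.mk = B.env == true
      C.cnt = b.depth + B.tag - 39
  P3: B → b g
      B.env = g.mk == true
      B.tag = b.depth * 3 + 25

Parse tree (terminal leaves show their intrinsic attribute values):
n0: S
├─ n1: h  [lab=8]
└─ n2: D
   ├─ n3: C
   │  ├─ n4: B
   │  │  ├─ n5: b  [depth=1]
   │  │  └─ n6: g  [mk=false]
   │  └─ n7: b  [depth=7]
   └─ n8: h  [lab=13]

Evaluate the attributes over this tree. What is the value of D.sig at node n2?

1. n1.lab = 8  [terminal]
2. n2.env = 18  [h.lab + 10]
3. n2.cnt = false  [h.lab > 8]
4. n3.lim = "vq"  ["vq"]
5. n3.val = 19  [19]
6. n4.acc = true  [true]
7. n5.depth = 1  [terminal]
8. n6.mk = false  [terminal]
9. n4.env = false  [g.mk == true]
10. n4.tag = 28  [b.depth * 3 + 25]
11. n7.depth = 7  [terminal]
12. n3.mk = false  [B.env == true]
13. n3.cnt = -4  [b.depth + B.tag - 39]
14. n8.lab = 13  [terminal]
15. n2.sig = 12  [C.cnt + D.env - 2]
16. n2.hot = "vy"  ["vy"]
17. n0.cnt = 23  [len(D.hot) + 21]
18. n0.pre = 5  [h.lab * -2 + 21]
19. n0.hot = "vyp"  [D.hot ++ "p"]

12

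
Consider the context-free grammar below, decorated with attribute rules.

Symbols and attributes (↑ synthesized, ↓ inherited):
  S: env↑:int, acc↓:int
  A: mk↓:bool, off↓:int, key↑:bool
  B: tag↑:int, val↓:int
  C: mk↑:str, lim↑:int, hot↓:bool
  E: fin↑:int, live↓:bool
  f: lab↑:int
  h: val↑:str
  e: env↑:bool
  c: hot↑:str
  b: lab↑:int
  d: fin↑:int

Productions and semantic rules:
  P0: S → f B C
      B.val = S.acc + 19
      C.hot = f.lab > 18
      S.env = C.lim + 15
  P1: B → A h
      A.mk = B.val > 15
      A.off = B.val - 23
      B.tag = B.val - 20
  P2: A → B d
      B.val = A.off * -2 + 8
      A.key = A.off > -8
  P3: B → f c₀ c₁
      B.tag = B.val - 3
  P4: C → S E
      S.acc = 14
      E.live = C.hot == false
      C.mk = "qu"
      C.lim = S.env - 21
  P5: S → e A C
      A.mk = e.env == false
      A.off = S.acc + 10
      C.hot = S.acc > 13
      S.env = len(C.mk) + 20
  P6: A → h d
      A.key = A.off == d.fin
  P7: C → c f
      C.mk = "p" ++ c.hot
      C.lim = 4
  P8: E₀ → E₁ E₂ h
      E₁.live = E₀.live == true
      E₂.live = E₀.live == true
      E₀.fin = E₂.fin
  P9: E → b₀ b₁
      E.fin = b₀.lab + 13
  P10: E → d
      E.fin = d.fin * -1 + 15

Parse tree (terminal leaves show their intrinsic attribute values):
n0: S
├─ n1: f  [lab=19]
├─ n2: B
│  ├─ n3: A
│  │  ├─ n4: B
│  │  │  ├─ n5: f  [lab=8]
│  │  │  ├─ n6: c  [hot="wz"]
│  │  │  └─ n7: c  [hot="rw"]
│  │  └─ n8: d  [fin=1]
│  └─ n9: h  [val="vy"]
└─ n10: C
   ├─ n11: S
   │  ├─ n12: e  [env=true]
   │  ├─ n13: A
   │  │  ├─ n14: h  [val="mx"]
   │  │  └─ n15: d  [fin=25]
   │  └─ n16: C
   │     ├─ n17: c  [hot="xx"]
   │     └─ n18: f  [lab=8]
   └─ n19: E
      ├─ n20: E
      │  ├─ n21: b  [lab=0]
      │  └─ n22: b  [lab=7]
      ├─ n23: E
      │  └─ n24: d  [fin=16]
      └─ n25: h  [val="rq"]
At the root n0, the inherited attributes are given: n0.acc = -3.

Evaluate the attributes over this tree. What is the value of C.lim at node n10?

1. n0.acc = -3  [given at root]
2. n1.lab = 19  [terminal]
3. n2.val = 16  [S.acc + 19]
4. n3.mk = true  [B.val > 15]
5. n3.off = -7  [B.val - 23]
6. n4.val = 22  [A.off * -2 + 8]
7. n5.lab = 8  [terminal]
8. n6.hot = "wz"  [terminal]
9. n7.hot = "rw"  [terminal]
10. n4.tag = 19  [B.val - 3]
11. n8.fin = 1  [terminal]
12. n3.key = true  [A.off > -8]
13. n9.val = "vy"  [terminal]
14. n2.tag = -4  [B.val - 20]
15. n10.hot = true  [f.lab > 18]
16. n11.acc = 14  [14]
17. n12.env = true  [terminal]
18. n13.mk = false  [e.env == false]
19. n13.off = 24  [S.acc + 10]
20. n14.val = "mx"  [terminal]
21. n15.fin = 25  [terminal]
22. n13.key = false  [A.off == d.fin]
23. n16.hot = true  [S.acc > 13]
24. n17.hot = "xx"  [terminal]
25. n18.lab = 8  [terminal]
26. n16.mk = "pxx"  ["p" ++ c.hot]
27. n16.lim = 4  [4]
28. n11.env = 23  [len(C.mk) + 20]
29. n19.live = false  [C.hot == false]
30. n20.live = false  [E₀.live == true]
31. n21.lab = 0  [terminal]
32. n22.lab = 7  [terminal]
33. n20.fin = 13  [b₀.lab + 13]
34. n23.live = false  [E₀.live == true]
35. n24.fin = 16  [terminal]
36. n23.fin = -1  [d.fin * -1 + 15]
37. n25.val = "rq"  [terminal]
38. n19.fin = -1  [E₂.fin]
39. n10.mk = "qu"  ["qu"]
40. n10.lim = 2  [S.env - 21]
41. n0.env = 17  [C.lim + 15]

2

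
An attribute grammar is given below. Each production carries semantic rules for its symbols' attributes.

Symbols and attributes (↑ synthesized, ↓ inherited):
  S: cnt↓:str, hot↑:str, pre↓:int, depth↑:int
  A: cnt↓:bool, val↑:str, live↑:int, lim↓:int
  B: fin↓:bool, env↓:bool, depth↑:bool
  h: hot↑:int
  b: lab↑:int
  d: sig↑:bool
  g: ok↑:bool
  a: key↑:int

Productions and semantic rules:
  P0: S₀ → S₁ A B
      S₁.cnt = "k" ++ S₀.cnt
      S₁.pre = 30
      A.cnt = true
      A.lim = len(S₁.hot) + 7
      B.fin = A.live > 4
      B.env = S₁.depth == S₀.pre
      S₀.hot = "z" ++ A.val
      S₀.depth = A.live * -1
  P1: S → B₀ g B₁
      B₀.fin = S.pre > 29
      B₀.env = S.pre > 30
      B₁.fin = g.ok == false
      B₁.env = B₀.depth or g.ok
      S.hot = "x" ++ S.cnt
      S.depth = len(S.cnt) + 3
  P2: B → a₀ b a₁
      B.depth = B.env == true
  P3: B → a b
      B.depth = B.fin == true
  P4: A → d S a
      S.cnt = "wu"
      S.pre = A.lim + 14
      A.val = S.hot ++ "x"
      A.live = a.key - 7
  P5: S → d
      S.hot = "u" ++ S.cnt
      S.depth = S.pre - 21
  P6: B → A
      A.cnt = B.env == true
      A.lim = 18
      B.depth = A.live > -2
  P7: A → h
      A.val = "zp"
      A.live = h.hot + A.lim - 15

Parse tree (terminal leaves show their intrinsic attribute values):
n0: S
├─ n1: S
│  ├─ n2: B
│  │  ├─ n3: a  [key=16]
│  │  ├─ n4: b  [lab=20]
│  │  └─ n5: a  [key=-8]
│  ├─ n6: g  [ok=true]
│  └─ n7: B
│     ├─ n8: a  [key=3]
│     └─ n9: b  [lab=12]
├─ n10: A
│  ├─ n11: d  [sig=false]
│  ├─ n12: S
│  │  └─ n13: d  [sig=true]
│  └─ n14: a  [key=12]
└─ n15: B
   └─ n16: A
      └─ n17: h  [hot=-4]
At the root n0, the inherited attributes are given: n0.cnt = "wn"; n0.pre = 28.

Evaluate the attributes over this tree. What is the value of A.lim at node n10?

1. n0.cnt = "wn"  [given at root]
2. n0.pre = 28  [given at root]
3. n1.cnt = "kwn"  ["k" ++ S₀.cnt]
4. n1.pre = 30  [30]
5. n2.fin = true  [S.pre > 29]
6. n2.env = false  [S.pre > 30]
7. n3.key = 16  [terminal]
8. n4.lab = 20  [terminal]
9. n5.key = -8  [terminal]
10. n2.depth = false  [B.env == true]
11. n6.ok = true  [terminal]
12. n7.fin = false  [g.ok == false]
13. n7.env = true  [B₀.depth or g.ok]
14. n8.key = 3  [terminal]
15. n9.lab = 12  [terminal]
16. n7.depth = false  [B.fin == true]
17. n1.hot = "xkwn"  ["x" ++ S.cnt]
18. n1.depth = 6  [len(S.cnt) + 3]
19. n10.cnt = true  [true]
20. n10.lim = 11  [len(S₁.hot) + 7]
21. n11.sig = false  [terminal]
22. n12.cnt = "wu"  ["wu"]
23. n12.pre = 25  [A.lim + 14]
24. n13.sig = true  [terminal]
25. n12.hot = "uwu"  ["u" ++ S.cnt]
26. n12.depth = 4  [S.pre - 21]
27. n14.key = 12  [terminal]
28. n10.val = "uwux"  [S.hot ++ "x"]
29. n10.live = 5  [a.key - 7]
30. n15.fin = true  [A.live > 4]
31. n15.env = false  [S₁.depth == S₀.pre]
32. n16.cnt = false  [B.env == true]
33. n16.lim = 18  [18]
34. n17.hot = -4  [terminal]
35. n16.val = "zp"  ["zp"]
36. n16.live = -1  [h.hot + A.lim - 15]
37. n15.depth = true  [A.live > -2]
38. n0.hot = "zuwux"  ["z" ++ A.val]
39. n0.depth = -5  [A.live * -1]

11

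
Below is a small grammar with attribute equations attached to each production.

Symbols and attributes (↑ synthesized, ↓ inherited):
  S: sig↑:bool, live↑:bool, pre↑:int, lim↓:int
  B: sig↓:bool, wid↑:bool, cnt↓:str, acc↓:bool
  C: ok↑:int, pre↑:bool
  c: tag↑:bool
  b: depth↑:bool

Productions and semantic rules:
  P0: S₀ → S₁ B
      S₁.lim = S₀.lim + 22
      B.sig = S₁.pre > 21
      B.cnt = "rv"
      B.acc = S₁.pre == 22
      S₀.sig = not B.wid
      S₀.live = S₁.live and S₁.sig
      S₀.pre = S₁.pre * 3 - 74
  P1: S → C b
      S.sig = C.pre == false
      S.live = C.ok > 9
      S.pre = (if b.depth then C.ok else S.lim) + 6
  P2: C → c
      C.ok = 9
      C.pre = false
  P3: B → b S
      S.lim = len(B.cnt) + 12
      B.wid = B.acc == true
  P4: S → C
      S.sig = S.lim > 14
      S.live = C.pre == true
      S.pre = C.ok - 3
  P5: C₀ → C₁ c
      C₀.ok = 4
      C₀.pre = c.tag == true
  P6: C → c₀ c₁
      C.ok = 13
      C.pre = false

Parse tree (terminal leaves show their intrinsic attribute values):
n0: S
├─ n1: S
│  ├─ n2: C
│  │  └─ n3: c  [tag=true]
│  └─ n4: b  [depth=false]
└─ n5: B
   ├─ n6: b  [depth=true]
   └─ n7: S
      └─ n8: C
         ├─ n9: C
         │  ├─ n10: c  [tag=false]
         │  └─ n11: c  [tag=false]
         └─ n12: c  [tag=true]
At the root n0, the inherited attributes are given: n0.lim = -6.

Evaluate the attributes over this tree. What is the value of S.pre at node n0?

1. n0.lim = -6  [given at root]
2. n1.lim = 16  [S₀.lim + 22]
3. n3.tag = true  [terminal]
4. n2.ok = 9  [9]
5. n2.pre = false  [false]
6. n4.depth = false  [terminal]
7. n1.sig = true  [C.pre == false]
8. n1.live = false  [C.ok > 9]
9. n1.pre = 22  [(if b.depth then C.ok else S.lim) + 6]
10. n5.sig = true  [S₁.pre > 21]
11. n5.cnt = "rv"  ["rv"]
12. n5.acc = true  [S₁.pre == 22]
13. n6.depth = true  [terminal]
14. n7.lim = 14  [len(B.cnt) + 12]
15. n10.tag = false  [terminal]
16. n11.tag = false  [terminal]
17. n9.ok = 13  [13]
18. n9.pre = false  [false]
19. n12.tag = true  [terminal]
20. n8.ok = 4  [4]
21. n8.pre = true  [c.tag == true]
22. n7.sig = false  [S.lim > 14]
23. n7.live = true  [C.pre == true]
24. n7.pre = 1  [C.ok - 3]
25. n5.wid = true  [B.acc == true]
26. n0.sig = false  [not B.wid]
27. n0.live = false  [S₁.live and S₁.sig]
28. n0.pre = -8  [S₁.pre * 3 - 74]

-8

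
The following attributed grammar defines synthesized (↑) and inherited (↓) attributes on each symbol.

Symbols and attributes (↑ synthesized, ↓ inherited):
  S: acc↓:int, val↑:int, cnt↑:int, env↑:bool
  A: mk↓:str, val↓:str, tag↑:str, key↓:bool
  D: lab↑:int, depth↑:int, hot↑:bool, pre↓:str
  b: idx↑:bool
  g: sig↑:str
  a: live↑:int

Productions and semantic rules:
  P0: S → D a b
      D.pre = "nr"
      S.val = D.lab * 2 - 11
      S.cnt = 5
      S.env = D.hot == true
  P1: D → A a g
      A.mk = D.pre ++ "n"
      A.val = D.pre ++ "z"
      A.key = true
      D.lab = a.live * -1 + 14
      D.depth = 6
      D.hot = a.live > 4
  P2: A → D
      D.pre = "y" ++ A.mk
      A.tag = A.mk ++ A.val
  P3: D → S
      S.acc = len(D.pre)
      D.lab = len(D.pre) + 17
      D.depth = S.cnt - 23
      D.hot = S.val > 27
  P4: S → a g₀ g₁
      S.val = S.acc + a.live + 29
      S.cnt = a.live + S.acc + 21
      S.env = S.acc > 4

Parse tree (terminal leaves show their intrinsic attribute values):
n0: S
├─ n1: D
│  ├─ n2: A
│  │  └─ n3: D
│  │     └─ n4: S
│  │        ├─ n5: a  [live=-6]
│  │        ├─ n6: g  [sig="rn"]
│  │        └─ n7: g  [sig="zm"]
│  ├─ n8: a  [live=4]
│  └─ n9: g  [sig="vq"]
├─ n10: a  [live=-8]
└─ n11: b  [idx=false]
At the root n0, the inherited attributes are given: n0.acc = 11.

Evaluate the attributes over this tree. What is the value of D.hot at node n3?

false

1. n0.acc = 11  [given at root]
2. n1.pre = "nr"  ["nr"]
3. n2.mk = "nrn"  [D.pre ++ "n"]
4. n2.val = "nrz"  [D.pre ++ "z"]
5. n2.key = true  [true]
6. n3.pre = "ynrn"  ["y" ++ A.mk]
7. n4.acc = 4  [len(D.pre)]
8. n5.live = -6  [terminal]
9. n6.sig = "rn"  [terminal]
10. n7.sig = "zm"  [terminal]
11. n4.val = 27  [S.acc + a.live + 29]
12. n4.cnt = 19  [a.live + S.acc + 21]
13. n4.env = false  [S.acc > 4]
14. n3.lab = 21  [len(D.pre) + 17]
15. n3.depth = -4  [S.cnt - 23]
16. n3.hot = false  [S.val > 27]
17. n2.tag = "nrnnrz"  [A.mk ++ A.val]
18. n8.live = 4  [terminal]
19. n9.sig = "vq"  [terminal]
20. n1.lab = 10  [a.live * -1 + 14]
21. n1.depth = 6  [6]
22. n1.hot = false  [a.live > 4]
23. n10.live = -8  [terminal]
24. n11.idx = false  [terminal]
25. n0.val = 9  [D.lab * 2 - 11]
26. n0.cnt = 5  [5]
27. n0.env = false  [D.hot == true]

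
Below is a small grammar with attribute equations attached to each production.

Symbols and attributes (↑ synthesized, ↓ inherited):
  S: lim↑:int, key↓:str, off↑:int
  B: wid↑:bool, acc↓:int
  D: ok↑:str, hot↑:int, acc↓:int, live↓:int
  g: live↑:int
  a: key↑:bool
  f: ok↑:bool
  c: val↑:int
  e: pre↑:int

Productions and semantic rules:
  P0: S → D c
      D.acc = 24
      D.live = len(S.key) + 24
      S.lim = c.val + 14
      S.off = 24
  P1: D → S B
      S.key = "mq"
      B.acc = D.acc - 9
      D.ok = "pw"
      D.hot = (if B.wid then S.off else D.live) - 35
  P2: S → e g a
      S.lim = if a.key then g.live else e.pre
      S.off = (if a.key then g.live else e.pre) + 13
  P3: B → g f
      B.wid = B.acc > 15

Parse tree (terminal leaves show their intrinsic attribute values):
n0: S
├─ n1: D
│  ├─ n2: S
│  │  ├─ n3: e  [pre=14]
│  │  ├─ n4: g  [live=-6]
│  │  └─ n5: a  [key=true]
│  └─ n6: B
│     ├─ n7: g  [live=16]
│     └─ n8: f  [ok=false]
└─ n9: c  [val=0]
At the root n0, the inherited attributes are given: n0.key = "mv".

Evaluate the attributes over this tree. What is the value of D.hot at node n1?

1. n0.key = "mv"  [given at root]
2. n1.acc = 24  [24]
3. n1.live = 26  [len(S.key) + 24]
4. n2.key = "mq"  ["mq"]
5. n3.pre = 14  [terminal]
6. n4.live = -6  [terminal]
7. n5.key = true  [terminal]
8. n2.lim = -6  [if a.key then g.live else e.pre]
9. n2.off = 7  [(if a.key then g.live else e.pre) + 13]
10. n6.acc = 15  [D.acc - 9]
11. n7.live = 16  [terminal]
12. n8.ok = false  [terminal]
13. n6.wid = false  [B.acc > 15]
14. n1.ok = "pw"  ["pw"]
15. n1.hot = -9  [(if B.wid then S.off else D.live) - 35]
16. n9.val = 0  [terminal]
17. n0.lim = 14  [c.val + 14]
18. n0.off = 24  [24]

-9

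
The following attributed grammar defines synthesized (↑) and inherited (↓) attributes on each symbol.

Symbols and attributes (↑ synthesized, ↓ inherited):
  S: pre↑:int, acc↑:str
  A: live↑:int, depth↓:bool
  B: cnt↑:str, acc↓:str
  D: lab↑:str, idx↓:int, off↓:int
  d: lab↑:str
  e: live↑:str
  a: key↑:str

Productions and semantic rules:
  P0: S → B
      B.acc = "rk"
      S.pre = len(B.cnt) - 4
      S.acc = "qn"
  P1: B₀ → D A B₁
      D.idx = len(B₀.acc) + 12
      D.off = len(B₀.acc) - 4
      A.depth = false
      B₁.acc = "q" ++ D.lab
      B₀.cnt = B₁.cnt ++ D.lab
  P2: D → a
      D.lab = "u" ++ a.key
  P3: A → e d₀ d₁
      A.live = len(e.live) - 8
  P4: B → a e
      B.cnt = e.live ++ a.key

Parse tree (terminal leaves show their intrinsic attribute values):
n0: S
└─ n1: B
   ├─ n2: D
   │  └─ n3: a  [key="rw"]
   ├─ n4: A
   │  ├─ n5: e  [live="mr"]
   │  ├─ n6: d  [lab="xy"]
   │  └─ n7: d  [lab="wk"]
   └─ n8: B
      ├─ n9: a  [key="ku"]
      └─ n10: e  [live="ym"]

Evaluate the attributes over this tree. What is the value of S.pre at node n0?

3

1. n1.acc = "rk"  ["rk"]
2. n2.idx = 14  [len(B₀.acc) + 12]
3. n2.off = -2  [len(B₀.acc) - 4]
4. n3.key = "rw"  [terminal]
5. n2.lab = "urw"  ["u" ++ a.key]
6. n4.depth = false  [false]
7. n5.live = "mr"  [terminal]
8. n6.lab = "xy"  [terminal]
9. n7.lab = "wk"  [terminal]
10. n4.live = -6  [len(e.live) - 8]
11. n8.acc = "qurw"  ["q" ++ D.lab]
12. n9.key = "ku"  [terminal]
13. n10.live = "ym"  [terminal]
14. n8.cnt = "ymku"  [e.live ++ a.key]
15. n1.cnt = "ymkuurw"  [B₁.cnt ++ D.lab]
16. n0.pre = 3  [len(B.cnt) - 4]
17. n0.acc = "qn"  ["qn"]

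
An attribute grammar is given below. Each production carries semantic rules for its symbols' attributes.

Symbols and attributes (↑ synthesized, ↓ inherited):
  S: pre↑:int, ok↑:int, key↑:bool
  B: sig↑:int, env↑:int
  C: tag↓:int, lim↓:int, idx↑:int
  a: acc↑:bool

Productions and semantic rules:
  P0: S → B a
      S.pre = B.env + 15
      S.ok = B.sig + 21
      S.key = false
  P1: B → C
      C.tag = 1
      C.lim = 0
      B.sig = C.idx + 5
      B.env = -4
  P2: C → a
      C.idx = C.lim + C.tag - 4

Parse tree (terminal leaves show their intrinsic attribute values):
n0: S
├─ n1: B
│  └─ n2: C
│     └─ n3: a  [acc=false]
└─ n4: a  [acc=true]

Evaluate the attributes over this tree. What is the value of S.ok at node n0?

23

1. n2.tag = 1  [1]
2. n2.lim = 0  [0]
3. n3.acc = false  [terminal]
4. n2.idx = -3  [C.lim + C.tag - 4]
5. n1.sig = 2  [C.idx + 5]
6. n1.env = -4  [-4]
7. n4.acc = true  [terminal]
8. n0.pre = 11  [B.env + 15]
9. n0.ok = 23  [B.sig + 21]
10. n0.key = false  [false]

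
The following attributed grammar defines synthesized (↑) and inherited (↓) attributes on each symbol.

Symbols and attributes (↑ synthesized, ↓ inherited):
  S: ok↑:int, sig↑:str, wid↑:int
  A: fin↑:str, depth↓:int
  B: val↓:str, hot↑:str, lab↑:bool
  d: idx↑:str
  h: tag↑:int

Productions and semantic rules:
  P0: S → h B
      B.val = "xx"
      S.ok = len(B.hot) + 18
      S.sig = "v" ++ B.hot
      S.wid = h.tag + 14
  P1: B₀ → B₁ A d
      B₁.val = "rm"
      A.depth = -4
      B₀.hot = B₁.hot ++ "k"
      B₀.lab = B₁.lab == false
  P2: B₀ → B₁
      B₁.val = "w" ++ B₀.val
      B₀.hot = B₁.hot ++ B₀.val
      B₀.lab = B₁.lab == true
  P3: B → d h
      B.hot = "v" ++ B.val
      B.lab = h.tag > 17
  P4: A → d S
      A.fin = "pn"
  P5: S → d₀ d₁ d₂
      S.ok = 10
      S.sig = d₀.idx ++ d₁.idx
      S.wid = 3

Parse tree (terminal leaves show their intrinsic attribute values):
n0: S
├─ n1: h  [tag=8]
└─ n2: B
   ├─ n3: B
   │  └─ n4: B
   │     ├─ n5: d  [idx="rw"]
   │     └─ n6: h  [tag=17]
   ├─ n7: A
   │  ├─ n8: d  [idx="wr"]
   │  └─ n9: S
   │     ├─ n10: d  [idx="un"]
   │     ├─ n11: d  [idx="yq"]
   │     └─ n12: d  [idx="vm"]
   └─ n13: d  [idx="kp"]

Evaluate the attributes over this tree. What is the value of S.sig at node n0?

"vvwrmrmk"

1. n1.tag = 8  [terminal]
2. n2.val = "xx"  ["xx"]
3. n3.val = "rm"  ["rm"]
4. n4.val = "wrm"  ["w" ++ B₀.val]
5. n5.idx = "rw"  [terminal]
6. n6.tag = 17  [terminal]
7. n4.hot = "vwrm"  ["v" ++ B.val]
8. n4.lab = false  [h.tag > 17]
9. n3.hot = "vwrmrm"  [B₁.hot ++ B₀.val]
10. n3.lab = false  [B₁.lab == true]
11. n7.depth = -4  [-4]
12. n8.idx = "wr"  [terminal]
13. n10.idx = "un"  [terminal]
14. n11.idx = "yq"  [terminal]
15. n12.idx = "vm"  [terminal]
16. n9.ok = 10  [10]
17. n9.sig = "unyq"  [d₀.idx ++ d₁.idx]
18. n9.wid = 3  [3]
19. n7.fin = "pn"  ["pn"]
20. n13.idx = "kp"  [terminal]
21. n2.hot = "vwrmrmk"  [B₁.hot ++ "k"]
22. n2.lab = true  [B₁.lab == false]
23. n0.ok = 25  [len(B.hot) + 18]
24. n0.sig = "vvwrmrmk"  ["v" ++ B.hot]
25. n0.wid = 22  [h.tag + 14]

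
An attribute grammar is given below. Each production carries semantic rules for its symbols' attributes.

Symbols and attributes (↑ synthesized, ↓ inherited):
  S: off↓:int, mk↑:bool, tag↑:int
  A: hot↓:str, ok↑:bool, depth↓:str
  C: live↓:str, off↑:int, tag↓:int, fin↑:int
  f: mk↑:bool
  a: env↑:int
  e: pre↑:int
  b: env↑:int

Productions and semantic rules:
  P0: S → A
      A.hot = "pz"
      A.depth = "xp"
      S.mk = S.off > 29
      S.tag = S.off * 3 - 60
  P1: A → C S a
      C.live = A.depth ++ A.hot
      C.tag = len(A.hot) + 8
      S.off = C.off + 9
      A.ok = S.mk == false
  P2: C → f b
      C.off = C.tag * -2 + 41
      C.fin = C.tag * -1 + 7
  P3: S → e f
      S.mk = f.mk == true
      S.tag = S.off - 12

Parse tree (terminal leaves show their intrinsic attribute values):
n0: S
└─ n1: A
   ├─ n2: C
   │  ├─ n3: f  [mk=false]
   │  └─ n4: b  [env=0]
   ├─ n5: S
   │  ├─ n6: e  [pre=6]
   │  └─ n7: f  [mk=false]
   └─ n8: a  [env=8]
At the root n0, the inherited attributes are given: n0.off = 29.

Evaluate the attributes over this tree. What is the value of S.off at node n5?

30

1. n0.off = 29  [given at root]
2. n1.hot = "pz"  ["pz"]
3. n1.depth = "xp"  ["xp"]
4. n2.live = "xppz"  [A.depth ++ A.hot]
5. n2.tag = 10  [len(A.hot) + 8]
6. n3.mk = false  [terminal]
7. n4.env = 0  [terminal]
8. n2.off = 21  [C.tag * -2 + 41]
9. n2.fin = -3  [C.tag * -1 + 7]
10. n5.off = 30  [C.off + 9]
11. n6.pre = 6  [terminal]
12. n7.mk = false  [terminal]
13. n5.mk = false  [f.mk == true]
14. n5.tag = 18  [S.off - 12]
15. n8.env = 8  [terminal]
16. n1.ok = true  [S.mk == false]
17. n0.mk = false  [S.off > 29]
18. n0.tag = 27  [S.off * 3 - 60]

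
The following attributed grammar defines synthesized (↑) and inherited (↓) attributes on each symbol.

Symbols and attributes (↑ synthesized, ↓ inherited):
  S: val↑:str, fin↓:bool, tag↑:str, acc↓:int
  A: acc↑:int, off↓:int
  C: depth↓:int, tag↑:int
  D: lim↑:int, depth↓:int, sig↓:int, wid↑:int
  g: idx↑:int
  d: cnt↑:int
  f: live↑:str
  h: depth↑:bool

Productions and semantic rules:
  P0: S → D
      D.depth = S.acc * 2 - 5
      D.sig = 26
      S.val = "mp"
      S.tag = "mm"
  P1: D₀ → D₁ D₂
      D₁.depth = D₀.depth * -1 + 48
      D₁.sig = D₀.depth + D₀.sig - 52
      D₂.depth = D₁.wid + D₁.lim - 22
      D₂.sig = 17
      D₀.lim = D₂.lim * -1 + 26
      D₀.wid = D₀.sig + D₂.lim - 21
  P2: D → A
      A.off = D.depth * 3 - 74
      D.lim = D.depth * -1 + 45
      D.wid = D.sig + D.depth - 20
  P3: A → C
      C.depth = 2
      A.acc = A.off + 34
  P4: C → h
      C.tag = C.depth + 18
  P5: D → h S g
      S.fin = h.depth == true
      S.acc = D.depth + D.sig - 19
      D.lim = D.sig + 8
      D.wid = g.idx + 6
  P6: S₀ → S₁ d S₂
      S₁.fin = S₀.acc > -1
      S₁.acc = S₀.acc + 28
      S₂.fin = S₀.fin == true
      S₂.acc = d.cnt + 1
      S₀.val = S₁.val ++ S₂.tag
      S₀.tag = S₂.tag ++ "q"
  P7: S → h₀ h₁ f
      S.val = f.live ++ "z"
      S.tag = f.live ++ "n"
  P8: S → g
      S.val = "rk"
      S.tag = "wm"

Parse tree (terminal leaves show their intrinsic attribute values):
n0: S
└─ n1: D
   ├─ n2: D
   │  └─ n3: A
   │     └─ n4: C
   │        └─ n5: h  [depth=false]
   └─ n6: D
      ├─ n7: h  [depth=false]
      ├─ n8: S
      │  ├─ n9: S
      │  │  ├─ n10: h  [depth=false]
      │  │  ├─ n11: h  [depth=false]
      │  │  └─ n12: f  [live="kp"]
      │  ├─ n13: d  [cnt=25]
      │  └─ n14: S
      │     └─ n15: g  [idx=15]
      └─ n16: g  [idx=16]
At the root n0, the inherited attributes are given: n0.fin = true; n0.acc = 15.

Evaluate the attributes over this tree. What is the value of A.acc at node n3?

29

1. n0.fin = true  [given at root]
2. n0.acc = 15  [given at root]
3. n1.depth = 25  [S.acc * 2 - 5]
4. n1.sig = 26  [26]
5. n2.depth = 23  [D₀.depth * -1 + 48]
6. n2.sig = -1  [D₀.depth + D₀.sig - 52]
7. n3.off = -5  [D.depth * 3 - 74]
8. n4.depth = 2  [2]
9. n5.depth = false  [terminal]
10. n4.tag = 20  [C.depth + 18]
11. n3.acc = 29  [A.off + 34]
12. n2.lim = 22  [D.depth * -1 + 45]
13. n2.wid = 2  [D.sig + D.depth - 20]
14. n6.depth = 2  [D₁.wid + D₁.lim - 22]
15. n6.sig = 17  [17]
16. n7.depth = false  [terminal]
17. n8.fin = false  [h.depth == true]
18. n8.acc = 0  [D.depth + D.sig - 19]
19. n9.fin = true  [S₀.acc > -1]
20. n9.acc = 28  [S₀.acc + 28]
21. n10.depth = false  [terminal]
22. n11.depth = false  [terminal]
23. n12.live = "kp"  [terminal]
24. n9.val = "kpz"  [f.live ++ "z"]
25. n9.tag = "kpn"  [f.live ++ "n"]
26. n13.cnt = 25  [terminal]
27. n14.fin = false  [S₀.fin == true]
28. n14.acc = 26  [d.cnt + 1]
29. n15.idx = 15  [terminal]
30. n14.val = "rk"  ["rk"]
31. n14.tag = "wm"  ["wm"]
32. n8.val = "kpzwm"  [S₁.val ++ S₂.tag]
33. n8.tag = "wmq"  [S₂.tag ++ "q"]
34. n16.idx = 16  [terminal]
35. n6.lim = 25  [D.sig + 8]
36. n6.wid = 22  [g.idx + 6]
37. n1.lim = 1  [D₂.lim * -1 + 26]
38. n1.wid = 30  [D₀.sig + D₂.lim - 21]
39. n0.val = "mp"  ["mp"]
40. n0.tag = "mm"  ["mm"]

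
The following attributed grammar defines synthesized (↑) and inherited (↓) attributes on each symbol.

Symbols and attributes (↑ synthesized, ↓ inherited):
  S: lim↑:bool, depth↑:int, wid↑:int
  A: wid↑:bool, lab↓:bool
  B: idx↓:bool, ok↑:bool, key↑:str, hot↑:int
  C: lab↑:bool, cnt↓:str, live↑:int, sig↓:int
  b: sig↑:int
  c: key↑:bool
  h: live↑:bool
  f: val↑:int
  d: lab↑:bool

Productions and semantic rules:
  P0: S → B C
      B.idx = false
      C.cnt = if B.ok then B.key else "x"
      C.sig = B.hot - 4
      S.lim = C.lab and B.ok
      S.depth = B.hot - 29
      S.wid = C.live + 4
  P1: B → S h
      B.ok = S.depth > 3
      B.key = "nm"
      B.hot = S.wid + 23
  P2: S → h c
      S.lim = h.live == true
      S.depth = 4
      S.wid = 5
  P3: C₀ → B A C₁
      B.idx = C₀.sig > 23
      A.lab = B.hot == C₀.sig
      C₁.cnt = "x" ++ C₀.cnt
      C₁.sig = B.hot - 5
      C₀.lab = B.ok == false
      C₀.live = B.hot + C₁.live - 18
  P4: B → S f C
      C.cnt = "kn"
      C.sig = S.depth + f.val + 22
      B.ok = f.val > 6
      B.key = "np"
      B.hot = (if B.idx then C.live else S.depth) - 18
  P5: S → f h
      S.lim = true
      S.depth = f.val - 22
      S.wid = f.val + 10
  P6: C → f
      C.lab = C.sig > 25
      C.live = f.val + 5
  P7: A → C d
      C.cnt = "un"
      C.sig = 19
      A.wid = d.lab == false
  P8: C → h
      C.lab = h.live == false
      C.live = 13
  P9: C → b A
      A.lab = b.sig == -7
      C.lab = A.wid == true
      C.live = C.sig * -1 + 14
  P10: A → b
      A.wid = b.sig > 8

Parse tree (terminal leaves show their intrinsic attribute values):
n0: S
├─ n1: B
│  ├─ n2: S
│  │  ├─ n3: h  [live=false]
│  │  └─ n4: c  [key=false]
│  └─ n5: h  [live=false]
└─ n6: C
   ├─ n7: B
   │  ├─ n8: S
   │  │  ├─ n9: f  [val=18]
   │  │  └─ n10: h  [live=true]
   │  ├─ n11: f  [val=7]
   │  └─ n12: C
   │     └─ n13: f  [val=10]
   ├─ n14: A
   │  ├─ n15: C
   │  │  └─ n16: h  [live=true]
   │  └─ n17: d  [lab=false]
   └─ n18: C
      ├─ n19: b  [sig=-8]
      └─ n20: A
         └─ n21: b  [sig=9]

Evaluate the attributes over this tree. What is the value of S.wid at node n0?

1. n1.idx = false  [false]
2. n3.live = false  [terminal]
3. n4.key = false  [terminal]
4. n2.lim = false  [h.live == true]
5. n2.depth = 4  [4]
6. n2.wid = 5  [5]
7. n5.live = false  [terminal]
8. n1.ok = true  [S.depth > 3]
9. n1.key = "nm"  ["nm"]
10. n1.hot = 28  [S.wid + 23]
11. n6.cnt = "nm"  [if B.ok then B.key else "x"]
12. n6.sig = 24  [B.hot - 4]
13. n7.idx = true  [C₀.sig > 23]
14. n9.val = 18  [terminal]
15. n10.live = true  [terminal]
16. n8.lim = true  [true]
17. n8.depth = -4  [f.val - 22]
18. n8.wid = 28  [f.val + 10]
19. n11.val = 7  [terminal]
20. n12.cnt = "kn"  ["kn"]
21. n12.sig = 25  [S.depth + f.val + 22]
22. n13.val = 10  [terminal]
23. n12.lab = false  [C.sig > 25]
24. n12.live = 15  [f.val + 5]
25. n7.ok = true  [f.val > 6]
26. n7.key = "np"  ["np"]
27. n7.hot = -3  [(if B.idx then C.live else S.depth) - 18]
28. n14.lab = false  [B.hot == C₀.sig]
29. n15.cnt = "un"  ["un"]
30. n15.sig = 19  [19]
31. n16.live = true  [terminal]
32. n15.lab = false  [h.live == false]
33. n15.live = 13  [13]
34. n17.lab = false  [terminal]
35. n14.wid = true  [d.lab == false]
36. n18.cnt = "xnm"  ["x" ++ C₀.cnt]
37. n18.sig = -8  [B.hot - 5]
38. n19.sig = -8  [terminal]
39. n20.lab = false  [b.sig == -7]
40. n21.sig = 9  [terminal]
41. n20.wid = true  [b.sig > 8]
42. n18.lab = true  [A.wid == true]
43. n18.live = 22  [C.sig * -1 + 14]
44. n6.lab = false  [B.ok == false]
45. n6.live = 1  [B.hot + C₁.live - 18]
46. n0.lim = false  [C.lab and B.ok]
47. n0.depth = -1  [B.hot - 29]
48. n0.wid = 5  [C.live + 4]

5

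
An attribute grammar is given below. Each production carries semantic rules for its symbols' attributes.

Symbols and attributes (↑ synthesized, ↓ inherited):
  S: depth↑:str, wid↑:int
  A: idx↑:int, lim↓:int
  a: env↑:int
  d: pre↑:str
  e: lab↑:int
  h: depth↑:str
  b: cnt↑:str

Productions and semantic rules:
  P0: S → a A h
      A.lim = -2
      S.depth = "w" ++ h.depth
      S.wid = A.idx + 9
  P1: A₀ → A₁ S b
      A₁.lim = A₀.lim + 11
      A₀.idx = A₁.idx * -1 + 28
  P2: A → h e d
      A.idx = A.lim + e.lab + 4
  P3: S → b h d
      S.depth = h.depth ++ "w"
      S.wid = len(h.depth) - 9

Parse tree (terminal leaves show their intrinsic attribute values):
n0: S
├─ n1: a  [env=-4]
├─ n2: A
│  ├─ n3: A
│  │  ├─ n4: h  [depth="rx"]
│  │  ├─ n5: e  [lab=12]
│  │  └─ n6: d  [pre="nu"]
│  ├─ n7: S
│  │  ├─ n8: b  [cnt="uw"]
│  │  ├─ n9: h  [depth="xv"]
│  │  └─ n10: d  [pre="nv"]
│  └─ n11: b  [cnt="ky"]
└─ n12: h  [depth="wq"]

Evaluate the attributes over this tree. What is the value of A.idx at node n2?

1. n1.env = -4  [terminal]
2. n2.lim = -2  [-2]
3. n3.lim = 9  [A₀.lim + 11]
4. n4.depth = "rx"  [terminal]
5. n5.lab = 12  [terminal]
6. n6.pre = "nu"  [terminal]
7. n3.idx = 25  [A.lim + e.lab + 4]
8. n8.cnt = "uw"  [terminal]
9. n9.depth = "xv"  [terminal]
10. n10.pre = "nv"  [terminal]
11. n7.depth = "xvw"  [h.depth ++ "w"]
12. n7.wid = -7  [len(h.depth) - 9]
13. n11.cnt = "ky"  [terminal]
14. n2.idx = 3  [A₁.idx * -1 + 28]
15. n12.depth = "wq"  [terminal]
16. n0.depth = "wwq"  ["w" ++ h.depth]
17. n0.wid = 12  [A.idx + 9]

3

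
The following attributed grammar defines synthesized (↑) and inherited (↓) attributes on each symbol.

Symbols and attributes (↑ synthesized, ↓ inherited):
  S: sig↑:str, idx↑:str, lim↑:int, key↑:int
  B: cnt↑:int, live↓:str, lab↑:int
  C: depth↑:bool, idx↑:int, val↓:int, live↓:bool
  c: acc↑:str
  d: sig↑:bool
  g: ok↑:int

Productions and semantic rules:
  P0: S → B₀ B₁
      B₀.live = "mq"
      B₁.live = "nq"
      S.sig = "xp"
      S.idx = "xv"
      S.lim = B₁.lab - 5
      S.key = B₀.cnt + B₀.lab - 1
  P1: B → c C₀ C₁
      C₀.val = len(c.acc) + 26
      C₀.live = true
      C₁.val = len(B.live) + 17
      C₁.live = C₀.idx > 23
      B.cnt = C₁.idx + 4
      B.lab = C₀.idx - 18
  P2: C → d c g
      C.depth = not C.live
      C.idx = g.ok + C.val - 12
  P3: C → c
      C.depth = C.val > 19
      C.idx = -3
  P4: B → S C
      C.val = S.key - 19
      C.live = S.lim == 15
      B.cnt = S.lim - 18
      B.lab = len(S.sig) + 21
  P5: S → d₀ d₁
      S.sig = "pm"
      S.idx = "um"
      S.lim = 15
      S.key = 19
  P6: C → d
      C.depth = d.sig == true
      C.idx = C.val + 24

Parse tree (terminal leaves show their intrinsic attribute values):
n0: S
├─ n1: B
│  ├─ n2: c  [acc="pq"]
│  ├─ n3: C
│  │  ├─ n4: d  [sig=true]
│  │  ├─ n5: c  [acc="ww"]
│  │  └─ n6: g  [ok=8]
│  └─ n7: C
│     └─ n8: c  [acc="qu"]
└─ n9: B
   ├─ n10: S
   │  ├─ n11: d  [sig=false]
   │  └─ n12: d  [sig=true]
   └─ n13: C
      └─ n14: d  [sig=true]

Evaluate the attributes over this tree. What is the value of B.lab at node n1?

1. n1.live = "mq"  ["mq"]
2. n2.acc = "pq"  [terminal]
3. n3.val = 28  [len(c.acc) + 26]
4. n3.live = true  [true]
5. n4.sig = true  [terminal]
6. n5.acc = "ww"  [terminal]
7. n6.ok = 8  [terminal]
8. n3.depth = false  [not C.live]
9. n3.idx = 24  [g.ok + C.val - 12]
10. n7.val = 19  [len(B.live) + 17]
11. n7.live = true  [C₀.idx > 23]
12. n8.acc = "qu"  [terminal]
13. n7.depth = false  [C.val > 19]
14. n7.idx = -3  [-3]
15. n1.cnt = 1  [C₁.idx + 4]
16. n1.lab = 6  [C₀.idx - 18]
17. n9.live = "nq"  ["nq"]
18. n11.sig = false  [terminal]
19. n12.sig = true  [terminal]
20. n10.sig = "pm"  ["pm"]
21. n10.idx = "um"  ["um"]
22. n10.lim = 15  [15]
23. n10.key = 19  [19]
24. n13.val = 0  [S.key - 19]
25. n13.live = true  [S.lim == 15]
26. n14.sig = true  [terminal]
27. n13.depth = true  [d.sig == true]
28. n13.idx = 24  [C.val + 24]
29. n9.cnt = -3  [S.lim - 18]
30. n9.lab = 23  [len(S.sig) + 21]
31. n0.sig = "xp"  ["xp"]
32. n0.idx = "xv"  ["xv"]
33. n0.lim = 18  [B₁.lab - 5]
34. n0.key = 6  [B₀.cnt + B₀.lab - 1]

6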